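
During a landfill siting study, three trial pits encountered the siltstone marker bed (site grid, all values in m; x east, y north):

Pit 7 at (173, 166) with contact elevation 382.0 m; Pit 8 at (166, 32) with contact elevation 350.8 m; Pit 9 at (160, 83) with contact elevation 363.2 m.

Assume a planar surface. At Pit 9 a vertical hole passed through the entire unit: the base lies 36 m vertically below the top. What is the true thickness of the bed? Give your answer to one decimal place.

Two edge vectors: Pit 7→Pit 8 = (-7, -134, -31.2), Pit 7→Pit 9 = (-13, -83, -18.8).
Normal n = (Pit 7→Pit 8) × (Pit 7→Pit 9) = (-70.4, 274, -1161).
So ∂z/∂x = −n_x/n_z = −0.06064 and ∂z/∂y = −n_y/n_z = 0.23600.
|∇z| = √(a²+b²) = 0.24367, so dip δ = arctan(0.24367) = 13.69°.
True thickness = vertical thickness × cos δ = 36 × cos 13.69° = 35.0 m.

35.0 m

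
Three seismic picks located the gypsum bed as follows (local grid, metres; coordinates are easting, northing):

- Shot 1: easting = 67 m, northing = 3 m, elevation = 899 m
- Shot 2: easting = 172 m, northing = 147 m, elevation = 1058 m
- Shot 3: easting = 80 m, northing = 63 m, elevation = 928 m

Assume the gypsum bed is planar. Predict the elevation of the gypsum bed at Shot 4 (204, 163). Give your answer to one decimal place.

1100.3 m

Two edge vectors: Shot 1→Shot 2 = (105, 144, 159), Shot 1→Shot 3 = (13, 60, 29).
Normal n = (Shot 1→Shot 2) × (Shot 1→Shot 3) = (-5364, -978, 4428).
So ∂z/∂easting = −n_x/n_z = 1.21138 and ∂z/∂northing = −n_y/n_z = 0.22087.
Intercept c from Shot 1: 899 − 81.16 − 0.66 = 817.17.
At (204, 163): z = 247.1 + 36.0 + 817.17 = 1100.3 m.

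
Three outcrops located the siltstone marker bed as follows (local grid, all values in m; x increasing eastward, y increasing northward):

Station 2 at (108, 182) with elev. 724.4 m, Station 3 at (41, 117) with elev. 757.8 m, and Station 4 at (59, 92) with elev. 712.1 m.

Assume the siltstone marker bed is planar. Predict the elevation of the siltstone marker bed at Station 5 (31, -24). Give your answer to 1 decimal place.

Two edge vectors: Station 2→Station 3 = (-67, -65, 33.4), Station 2→Station 4 = (-49, -90, -12.3).
Normal n = (Station 2→Station 3) × (Station 2→Station 4) = (3805.5, -2460.7, 2845).
So ∂z/∂x = −n_x/n_z = −1.33761 and ∂z/∂y = −n_y/n_z = 0.86492.
Intercept c from Station 2: 724.4 + 144.46 − 157.42 = 711.45.
At (31, -24): z = −41.5 − 20.8 + 711.45 = 649.2 m.

649.2 m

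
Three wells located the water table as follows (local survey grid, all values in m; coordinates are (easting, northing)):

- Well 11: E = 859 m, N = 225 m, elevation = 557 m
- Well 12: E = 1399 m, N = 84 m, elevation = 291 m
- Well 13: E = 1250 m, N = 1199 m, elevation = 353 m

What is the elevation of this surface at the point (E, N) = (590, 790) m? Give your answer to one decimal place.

684.3 m

Two edge vectors: Well 11→Well 12 = (540, -141, -266), Well 11→Well 13 = (391, 974, -204).
Normal n = (Well 11→Well 12) × (Well 11→Well 13) = (287848, 6154, 581091).
So ∂z/∂E = −n_x/n_z = −0.495358 and ∂z/∂N = −n_y/n_z = −0.010590.
Intercept c from Well 11: 557 + 425.51 + 2.38 = 984.90.
At (590, 790): z = −292.3 − 8.4 + 984.90 = 684.3 m.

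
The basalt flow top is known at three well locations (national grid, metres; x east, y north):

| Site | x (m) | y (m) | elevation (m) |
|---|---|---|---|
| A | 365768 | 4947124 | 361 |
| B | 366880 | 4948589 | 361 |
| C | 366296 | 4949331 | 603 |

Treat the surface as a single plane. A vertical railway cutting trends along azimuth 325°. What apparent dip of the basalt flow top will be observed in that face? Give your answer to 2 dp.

Let the plane be z = a·x + b·y + c.
B−A: 1112a + 1465b = 0;  C−A: 528a + 2207b = 242.
Solving gives a = −0.21095, b = 0.16012.
Unit vector along 325° is (sin 325°, cos 325°) = (-0.5736, 0.8192).
Slope in that direction = a·(-0.5736) + b·(0.8192) = 0.25215.
Apparent dip = arctan|0.25215| = 14.15° (true dip is 14.8°, so apparent ≤ true as expected).

14.15°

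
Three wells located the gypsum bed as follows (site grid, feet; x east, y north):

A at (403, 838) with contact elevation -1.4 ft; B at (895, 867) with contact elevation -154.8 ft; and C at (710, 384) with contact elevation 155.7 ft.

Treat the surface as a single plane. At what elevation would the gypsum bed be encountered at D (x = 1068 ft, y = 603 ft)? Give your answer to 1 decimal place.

Two edge vectors: A→B = (492, 29, -153.4), A→C = (307, -454, 157.1).
Normal n = (A→B) × (A→C) = (-65087.7, -124387, -232271).
So ∂z/∂x = −n_x/n_z = −0.280223 and ∂z/∂y = −n_y/n_z = −0.535525.
Intercept c from A: -1.4 + 112.93 + 448.77 = 560.30.
At (1068, 603): z = −299.3 − 322.9 + 560.30 = -61.9 ft.

-61.9 ft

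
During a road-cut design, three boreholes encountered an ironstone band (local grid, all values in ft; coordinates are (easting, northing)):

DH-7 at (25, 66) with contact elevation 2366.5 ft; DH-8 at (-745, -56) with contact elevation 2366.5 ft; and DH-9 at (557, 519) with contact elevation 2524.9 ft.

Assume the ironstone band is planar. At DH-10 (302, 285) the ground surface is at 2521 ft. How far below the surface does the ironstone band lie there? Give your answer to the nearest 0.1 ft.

79.3 ft

Two edge vectors: DH-7→DH-8 = (-770, -122, 0), DH-7→DH-9 = (532, 453, 158.4).
Normal n = (DH-7→DH-8) × (DH-7→DH-9) = (-19324.8, 121968, -283906).
So ∂z/∂E = −n_x/n_z = −0.06807 and ∂z/∂N = −n_y/n_z = 0.42961.
Intercept c from DH-7: 2366.5 + 1.70 − 28.35 = 2339.85.
At (302, 285): z_contact = −20.56 + 122.44 + 2339.85 = 2441.73 ft.
Depth below ground = 2521 − 2441.73 = 79.3 ft.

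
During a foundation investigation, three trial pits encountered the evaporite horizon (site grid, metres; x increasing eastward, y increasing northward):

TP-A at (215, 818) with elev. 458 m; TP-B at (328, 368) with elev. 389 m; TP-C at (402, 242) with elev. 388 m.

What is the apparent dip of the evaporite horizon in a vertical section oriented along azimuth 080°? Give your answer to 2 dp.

Two edge vectors: TP-A→TP-B = (113, -450, -69), TP-A→TP-C = (187, -576, -70).
Normal n = (TP-A→TP-B) × (TP-A→TP-C) = (-8244, -4993, 19062).
So ∂z/∂x = −n_x/n_z = 0.43248 and ∂z/∂y = −n_y/n_z = 0.26193.
Unit vector along 080° is (sin 80°, cos 80°) = (0.9848, 0.1736).
Slope in that direction = a·(0.9848) + b·(0.1736) = 0.47140.
Apparent dip = arctan|0.47140| = 25.24° (true dip is 26.8°, so apparent ≤ true as expected).

25.24°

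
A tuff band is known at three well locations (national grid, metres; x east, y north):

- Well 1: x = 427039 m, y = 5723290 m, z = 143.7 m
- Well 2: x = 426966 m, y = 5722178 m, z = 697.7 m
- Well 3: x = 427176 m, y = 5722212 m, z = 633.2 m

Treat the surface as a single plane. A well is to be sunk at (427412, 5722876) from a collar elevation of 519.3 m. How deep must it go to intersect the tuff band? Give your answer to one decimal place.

261.0 m

Two edge vectors: Well 1→Well 2 = (-73, -1112, 554), Well 1→Well 3 = (137, -1078, 489.5).
Normal n = (Well 1→Well 2) × (Well 1→Well 3) = (52888, 111631.5, 231038).
So ∂z/∂x = −n_x/n_z = −0.228914724 and ∂z/∂y = −n_y/n_z = −0.483173764.
Intercept c from Well 1: 143.7 + 97755.51 + 2765343.57 = 2863242.78.
At (427412, 5722876): z_contact = −97840.90 − 2765143.54 + 2863242.78 = 258.35 m.
Depth below ground = 519.3 − 258.35 = 261.0 m.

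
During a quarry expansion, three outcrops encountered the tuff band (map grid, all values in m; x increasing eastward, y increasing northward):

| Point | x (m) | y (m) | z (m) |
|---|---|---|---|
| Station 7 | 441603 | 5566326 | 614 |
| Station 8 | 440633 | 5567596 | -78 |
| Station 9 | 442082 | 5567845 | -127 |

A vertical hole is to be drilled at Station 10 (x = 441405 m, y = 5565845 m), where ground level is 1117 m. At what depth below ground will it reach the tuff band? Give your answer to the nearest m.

271 m

Two edge vectors: Station 7→Station 8 = (-970, 1270, -692), Station 7→Station 9 = (479, 1519, -741).
Normal n = (Station 7→Station 8) × (Station 7→Station 9) = (110078, -1050238, -2081760).
So ∂z/∂x = −n_x/n_z = 0.05287737 and ∂z/∂y = −n_y/n_z = −0.50449523.
Intercept c from Station 7: 614 − 23350.81 + 2808184.94 = 2785448.14.
At (441405, 5565845): z_contact = 23340.3 − 2807942.3 + 2785448.14 = 846.2 m.
Depth below ground = 1117 − 846.2 = 271 m.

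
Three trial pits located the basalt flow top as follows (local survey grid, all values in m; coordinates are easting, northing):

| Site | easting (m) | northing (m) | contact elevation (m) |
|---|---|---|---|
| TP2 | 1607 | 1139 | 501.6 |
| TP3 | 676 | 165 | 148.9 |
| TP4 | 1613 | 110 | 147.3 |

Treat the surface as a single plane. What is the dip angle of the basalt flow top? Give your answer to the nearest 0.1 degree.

Let the plane be z = a·easting + b·northing + c.
TP3−TP2: −931a − 974b = −352.7;  TP4−TP2: 6a − 1029b = −354.3.
Solving gives a = 0.01851, b = 0.34442.
Gradient magnitude |∇z| = √(a² + b²) = √(0.00034 + 0.11863) = 0.34492.
True dip = arctan(0.34492) = 19.0°, dipping toward S (azimuth ≈ 183°).

19.0°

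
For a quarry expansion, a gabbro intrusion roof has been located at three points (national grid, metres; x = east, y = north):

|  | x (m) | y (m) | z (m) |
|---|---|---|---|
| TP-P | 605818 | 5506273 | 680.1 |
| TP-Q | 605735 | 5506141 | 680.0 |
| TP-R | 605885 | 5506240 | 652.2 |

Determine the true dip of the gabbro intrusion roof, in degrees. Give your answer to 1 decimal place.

Two edge vectors: TP-P→TP-Q = (-83, -132, -0.1), TP-P→TP-R = (67, -33, -27.9).
Normal n = (TP-P→TP-Q) × (TP-P→TP-R) = (3679.5, -2322.4, 11583).
So ∂z/∂x = −n_x/n_z = −0.31766 and ∂z/∂y = −n_y/n_z = 0.20050.
Gradient magnitude |∇z| = √(a² + b²) = √(0.10091 + 0.04020) = 0.37565.
True dip = arctan(0.37565) = 20.6°, dipping toward ESE (azimuth ≈ 122°).

20.6°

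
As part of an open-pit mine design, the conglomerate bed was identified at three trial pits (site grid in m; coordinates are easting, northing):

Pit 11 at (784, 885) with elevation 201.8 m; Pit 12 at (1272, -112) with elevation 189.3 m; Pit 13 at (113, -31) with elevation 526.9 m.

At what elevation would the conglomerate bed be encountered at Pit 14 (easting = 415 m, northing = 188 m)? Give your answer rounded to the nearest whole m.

Let the plane be z = a·easting + b·northing + c.
Pit 12−Pit 11: 488a − 997b = −12.5;  Pit 13−Pit 11: −671a − 916b = 325.1.
Solving gives a = −0.30070, b = −0.13464.
Then c = 201.8 − a·784 − b·885 = 556.70.
At (415, 188): z = −124.8 − 25.3 + 556.70 = 406.6 m.

407 m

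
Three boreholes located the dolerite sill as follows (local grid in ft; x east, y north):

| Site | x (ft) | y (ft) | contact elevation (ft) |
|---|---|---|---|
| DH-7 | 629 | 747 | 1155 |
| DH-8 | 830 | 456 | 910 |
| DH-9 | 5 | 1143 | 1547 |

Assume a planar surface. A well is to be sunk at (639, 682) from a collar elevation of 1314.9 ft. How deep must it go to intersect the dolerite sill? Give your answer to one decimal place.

208.8 ft

Two edge vectors: DH-7→DH-8 = (201, -291, -245), DH-7→DH-9 = (-624, 396, 392).
Normal n = (DH-7→DH-8) × (DH-7→DH-9) = (-17052, 74088, -101988).
So ∂z/∂x = −n_x/n_z = −0.167196 and ∂z/∂y = −n_y/n_z = 0.726438.
Intercept c from DH-7: 1155 + 105.17 − 542.65 = 717.52.
At (639, 682): z_contact = −106.84 + 495.43 + 717.52 = 1106.11 ft.
Depth below ground = 1314.9 − 1106.11 = 208.8 ft.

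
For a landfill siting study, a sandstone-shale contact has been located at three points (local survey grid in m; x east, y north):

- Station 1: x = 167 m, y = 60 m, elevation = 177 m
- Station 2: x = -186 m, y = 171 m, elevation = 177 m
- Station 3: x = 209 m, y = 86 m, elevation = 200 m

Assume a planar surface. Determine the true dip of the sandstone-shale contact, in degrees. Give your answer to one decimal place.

Let the plane be z = a·x + b·y + c.
Station 2−Station 1: −353a + 111b = 0;  Station 3−Station 1: 42a + 26b = 23.
Solving gives a = 0.18447, b = 0.58663.
Gradient magnitude |∇z| = √(a² + b²) = √(0.03403 + 0.34414) = 0.61495.
True dip = arctan(0.61495) = 31.6°, dipping toward SSW (azimuth ≈ 197°).

31.6°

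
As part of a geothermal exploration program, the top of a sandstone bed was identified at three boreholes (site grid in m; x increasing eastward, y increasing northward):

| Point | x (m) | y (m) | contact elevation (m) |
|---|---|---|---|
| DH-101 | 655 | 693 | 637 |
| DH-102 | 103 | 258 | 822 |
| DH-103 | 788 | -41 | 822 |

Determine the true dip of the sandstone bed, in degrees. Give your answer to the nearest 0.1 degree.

Let the plane be z = a·x + b·y + c.
DH-102−DH-101: −552a − 435b = 185;  DH-103−DH-101: 133a − 734b = 185.
Solving gives a = −0.11946, b = −0.27369.
Gradient magnitude |∇z| = √(a² + b²) = √(0.01427 + 0.07491) = 0.29863.
True dip = arctan(0.29863) = 16.6°, dipping toward NNE (azimuth ≈ 024°).

16.6°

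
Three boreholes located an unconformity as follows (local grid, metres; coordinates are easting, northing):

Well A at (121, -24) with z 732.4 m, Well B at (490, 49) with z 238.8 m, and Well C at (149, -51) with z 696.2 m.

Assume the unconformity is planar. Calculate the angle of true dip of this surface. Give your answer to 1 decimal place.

Let the plane be z = a·easting + b·northing + c.
Well B−Well A: 369a + 73b = −493.6;  Well C−Well A: 28a − 27b = −36.2.
Solving gives a = −1.33004, b = −0.03856.
Gradient magnitude |∇z| = √(a² + b²) = √(1.76901 + 0.00149) = 1.33060.
True dip = arctan(1.33060) = 53.1°, dipping toward E (azimuth ≈ 088°).

53.1°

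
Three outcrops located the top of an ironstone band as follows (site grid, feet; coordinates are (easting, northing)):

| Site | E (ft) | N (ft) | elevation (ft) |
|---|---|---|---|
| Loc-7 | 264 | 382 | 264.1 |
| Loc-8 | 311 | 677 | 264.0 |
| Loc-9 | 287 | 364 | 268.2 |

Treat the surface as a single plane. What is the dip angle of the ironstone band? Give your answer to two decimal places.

9.11°

Two edge vectors: Loc-7→Loc-8 = (47, 295, -0.1), Loc-7→Loc-9 = (23, -18, 4.1).
Normal n = (Loc-7→Loc-8) × (Loc-7→Loc-9) = (1207.7, -195, -7631).
So ∂z/∂E = −n_x/n_z = 0.15826 and ∂z/∂N = −n_y/n_z = −0.02555.
Gradient magnitude |∇z| = √(a² + b²) = √(0.02505 + 0.00065) = 0.16031.
True dip = arctan(0.16031) = 9.11°, dipping toward W (azimuth ≈ 279°).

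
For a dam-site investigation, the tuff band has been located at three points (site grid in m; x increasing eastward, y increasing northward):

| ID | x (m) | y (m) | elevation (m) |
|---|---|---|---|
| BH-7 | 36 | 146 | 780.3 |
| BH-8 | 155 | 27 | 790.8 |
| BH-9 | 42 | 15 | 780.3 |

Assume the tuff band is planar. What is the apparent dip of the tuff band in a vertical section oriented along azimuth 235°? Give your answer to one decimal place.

4.5°

Two edge vectors: BH-7→BH-8 = (119, -119, 10.5), BH-7→BH-9 = (6, -131, 0).
Normal n = (BH-7→BH-8) × (BH-7→BH-9) = (1375.5, 63, -14875).
So ∂z/∂x = −n_x/n_z = 0.09247 and ∂z/∂y = −n_y/n_z = 0.00424.
Unit vector along 235° is (sin 235°, cos 235°) = (-0.8192, -0.5736).
Slope in that direction = a·(-0.8192) + b·(-0.5736) = −0.07818.
Apparent dip = arctan|0.07818| = 4.5° (true dip is 5.3°, so apparent ≤ true as expected).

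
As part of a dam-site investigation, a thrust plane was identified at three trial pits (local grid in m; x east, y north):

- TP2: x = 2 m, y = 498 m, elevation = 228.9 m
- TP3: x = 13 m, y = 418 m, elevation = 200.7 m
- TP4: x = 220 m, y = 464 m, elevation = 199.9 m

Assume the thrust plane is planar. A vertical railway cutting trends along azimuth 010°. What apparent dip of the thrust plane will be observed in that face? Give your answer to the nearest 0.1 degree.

Two edge vectors: TP2→TP3 = (11, -80, -28.2), TP2→TP4 = (218, -34, -29).
Normal n = (TP2→TP3) × (TP2→TP4) = (1361.2, -5828.6, 17066).
So ∂z/∂x = −n_x/n_z = −0.07976 and ∂z/∂y = −n_y/n_z = 0.34153.
Unit vector along 010° is (sin 10°, cos 10°) = (0.1736, 0.9848).
Slope in that direction = a·(0.1736) + b·(0.9848) = 0.32249.
Apparent dip = arctan|0.32249| = 17.9° (true dip is 19.3°, so apparent ≤ true as expected).

17.9°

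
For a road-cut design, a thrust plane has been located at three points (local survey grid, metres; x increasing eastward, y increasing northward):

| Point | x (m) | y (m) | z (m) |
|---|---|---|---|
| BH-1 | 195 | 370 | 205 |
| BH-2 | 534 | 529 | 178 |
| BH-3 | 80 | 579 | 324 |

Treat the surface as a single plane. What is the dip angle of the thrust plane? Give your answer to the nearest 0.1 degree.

Two edge vectors: BH-1→BH-2 = (339, 159, -27), BH-1→BH-3 = (-115, 209, 119).
Normal n = (BH-1→BH-2) × (BH-1→BH-3) = (24564, -37236, 89136).
So ∂z/∂x = −n_x/n_z = −0.27558 and ∂z/∂y = −n_y/n_z = 0.41774.
Gradient magnitude |∇z| = √(a² + b²) = √(0.07594 + 0.17451) = 0.50045.
True dip = arctan(0.50045) = 26.6°, dipping toward SSE (azimuth ≈ 147°).

26.6°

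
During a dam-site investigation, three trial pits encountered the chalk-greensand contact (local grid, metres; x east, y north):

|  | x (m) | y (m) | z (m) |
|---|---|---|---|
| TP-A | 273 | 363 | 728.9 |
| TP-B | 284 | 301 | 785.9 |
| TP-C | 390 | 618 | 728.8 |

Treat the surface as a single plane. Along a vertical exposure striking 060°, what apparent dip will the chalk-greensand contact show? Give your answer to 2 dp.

42.59°

Let the plane be z = a·x + b·y + c.
TP-B−TP-A: 11a − 62b = 57;  TP-C−TP-A: 117a + 255b = −0.1.
Solving gives a = 1.44436, b = −0.66310.
Unit vector along 060° is (sin 60°, cos 60°) = (0.8660, 0.5000).
Slope in that direction = a·(0.8660) + b·(0.5000) = 0.91930.
Apparent dip = arctan|0.91930| = 42.59° (true dip is 57.8°, so apparent ≤ true as expected).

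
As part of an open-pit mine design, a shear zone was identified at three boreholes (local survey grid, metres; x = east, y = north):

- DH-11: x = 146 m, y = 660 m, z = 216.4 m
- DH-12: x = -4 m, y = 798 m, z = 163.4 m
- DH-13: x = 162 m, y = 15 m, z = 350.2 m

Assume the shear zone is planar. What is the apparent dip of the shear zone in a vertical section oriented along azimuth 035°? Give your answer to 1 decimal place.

4.1°

Two edge vectors: DH-11→DH-12 = (-150, 138, -53), DH-11→DH-13 = (16, -645, 133.8).
Normal n = (DH-11→DH-12) × (DH-11→DH-13) = (-15720.6, 19222, 94542).
So ∂z/∂x = −n_x/n_z = 0.16628 and ∂z/∂y = −n_y/n_z = −0.20332.
Unit vector along 035° is (sin 35°, cos 35°) = (0.5736, 0.8192).
Slope in that direction = a·(0.5736) + b·(0.8192) = −0.07117.
Apparent dip = arctan|0.07117| = 4.1° (true dip is 14.7°, so apparent ≤ true as expected).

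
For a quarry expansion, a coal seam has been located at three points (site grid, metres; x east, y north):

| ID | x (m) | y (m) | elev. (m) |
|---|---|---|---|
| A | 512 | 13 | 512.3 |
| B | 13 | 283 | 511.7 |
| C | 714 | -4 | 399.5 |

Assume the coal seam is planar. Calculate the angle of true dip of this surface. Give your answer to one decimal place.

Two edge vectors: A→B = (-499, 270, -0.6), A→C = (202, -17, -112.8).
Normal n = (A→B) × (A→C) = (-30466.2, -56408.4, -46057).
So ∂z/∂x = −n_x/n_z = −0.66149 and ∂z/∂y = −n_y/n_z = −1.22475.
Gradient magnitude |∇z| = √(a² + b²) = √(0.43757 + 1.50002) = 1.39197.
True dip = arctan(1.39197) = 54.3°, dipping toward NNE (azimuth ≈ 028°).

54.3°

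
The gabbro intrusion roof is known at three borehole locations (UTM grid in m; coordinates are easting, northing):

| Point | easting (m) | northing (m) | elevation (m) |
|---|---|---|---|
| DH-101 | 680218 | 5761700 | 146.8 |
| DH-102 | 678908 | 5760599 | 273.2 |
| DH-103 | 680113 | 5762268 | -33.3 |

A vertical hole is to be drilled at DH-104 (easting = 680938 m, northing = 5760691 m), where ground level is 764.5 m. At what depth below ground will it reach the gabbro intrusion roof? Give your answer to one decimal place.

219.3 m

Let the plane be z = a·easting + b·northing + c.
DH-102−DH-101: −1310a − 1101b = 126.4;  DH-103−DH-101: −105a + 568b = −180.1.
Solving gives a = 0.147140988, b = −0.289877106.
Then c = 146.8 − a·680218 − b·5761700 = 1570243.77.
At (680938, 5760691): z_contact = 100193.89 − 1669892.44 + 1570243.77 = 545.23 m.
Depth below ground = 764.5 − 545.23 = 219.3 m.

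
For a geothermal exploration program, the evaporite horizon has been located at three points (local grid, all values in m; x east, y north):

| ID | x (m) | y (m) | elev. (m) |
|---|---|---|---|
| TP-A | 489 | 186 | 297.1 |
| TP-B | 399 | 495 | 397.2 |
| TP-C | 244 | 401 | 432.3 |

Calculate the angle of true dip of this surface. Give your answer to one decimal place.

22.8°

Let the plane be z = a·x + b·y + c.
TP-B−TP-A: −90a + 309b = 100.1;  TP-C−TP-A: −245a + 215b = 135.2.
Solving gives a = −0.35942, b = 0.21926.
Gradient magnitude |∇z| = √(a² + b²) = √(0.12919 + 0.04808) = 0.42102.
True dip = arctan(0.42102) = 22.8°, dipping toward ESE (azimuth ≈ 121°).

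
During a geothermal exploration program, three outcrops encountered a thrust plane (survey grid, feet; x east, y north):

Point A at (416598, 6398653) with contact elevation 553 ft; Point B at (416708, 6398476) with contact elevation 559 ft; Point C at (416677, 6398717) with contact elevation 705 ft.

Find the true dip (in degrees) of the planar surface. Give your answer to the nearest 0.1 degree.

56.5°

Two edge vectors: Point A→Point B = (110, -177, 6), Point A→Point C = (79, 64, 152).
Normal n = (Point A→Point B) × (Point A→Point C) = (-27288, -16246, 21023).
So ∂z/∂x = −n_x/n_z = 1.29801 and ∂z/∂y = −n_y/n_z = 0.77277.
Gradient magnitude |∇z| = √(a² + b²) = √(1.68482 + 0.59718) = 1.51063.
True dip = arctan(1.51063) = 56.5°, dipping toward WSW (azimuth ≈ 239°).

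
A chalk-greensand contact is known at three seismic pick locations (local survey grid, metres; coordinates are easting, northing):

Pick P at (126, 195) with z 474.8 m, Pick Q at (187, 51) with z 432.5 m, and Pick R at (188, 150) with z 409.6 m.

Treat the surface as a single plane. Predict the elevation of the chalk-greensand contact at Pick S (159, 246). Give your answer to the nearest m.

Two edge vectors: Pick P→Pick Q = (61, -144, -42.3), Pick P→Pick R = (62, -45, -65.2).
Normal n = (Pick P→Pick Q) × (Pick P→Pick R) = (7485.3, 1354.6, 6183).
So ∂z/∂easting = −n_x/n_z = −1.21063 and ∂z/∂northing = −n_y/n_z = −0.21908.
Intercept c from Pick P: 474.8 + 152.54 + 42.72 = 670.06.
At (159, 246): z = −192.5 − 53.9 + 670.06 = 423.7 m.

424 m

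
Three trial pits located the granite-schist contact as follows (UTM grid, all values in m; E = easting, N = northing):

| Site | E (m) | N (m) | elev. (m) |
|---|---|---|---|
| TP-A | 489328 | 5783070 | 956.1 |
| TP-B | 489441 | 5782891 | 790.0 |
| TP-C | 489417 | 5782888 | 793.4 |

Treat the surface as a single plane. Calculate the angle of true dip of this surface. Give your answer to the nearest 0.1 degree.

Let the plane be z = a·E + b·N + c.
TP-B−TP-A: 113a − 179b = −166.1;  TP-C−TP-A: 89a − 182b = −162.7.
Solving gives a = −0.23881, b = 0.77717.
Gradient magnitude |∇z| = √(a² + b²) = √(0.05703 + 0.60400) = 0.81304.
True dip = arctan(0.81304) = 39.1°, dipping toward SSE (azimuth ≈ 163°).

39.1°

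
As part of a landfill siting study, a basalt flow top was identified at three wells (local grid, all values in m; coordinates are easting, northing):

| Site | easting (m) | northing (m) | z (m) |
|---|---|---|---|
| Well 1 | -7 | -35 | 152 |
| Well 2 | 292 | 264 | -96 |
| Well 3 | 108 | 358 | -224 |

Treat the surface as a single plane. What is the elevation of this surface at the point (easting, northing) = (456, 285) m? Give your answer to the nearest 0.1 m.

-87.7 m

Let the plane be z = a·easting + b·northing + c.
Well 2−Well 1: 299a + 299b = −248;  Well 3−Well 1: 115a + 393b = −376.
Solving gives a = 0.17998, b = −1.00941.
Then c = 152 − a·-7 − b·-35 = 117.93.
At (456, 285): z = 82.1 − 287.7 + 117.93 = -87.7 m.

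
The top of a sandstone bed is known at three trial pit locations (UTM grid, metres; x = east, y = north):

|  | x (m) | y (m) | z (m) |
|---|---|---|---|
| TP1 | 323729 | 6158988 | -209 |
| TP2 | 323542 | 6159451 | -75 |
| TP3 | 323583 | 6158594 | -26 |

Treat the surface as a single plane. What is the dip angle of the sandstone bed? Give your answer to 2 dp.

Two edge vectors: TP1→TP2 = (-187, 463, 134), TP1→TP3 = (-146, -394, 183).
Normal n = (TP1→TP2) × (TP1→TP3) = (137525, 14657, 141276).
So ∂z/∂x = −n_x/n_z = −0.97345 and ∂z/∂y = −n_y/n_z = −0.10375.
Gradient magnitude |∇z| = √(a² + b²) = √(0.94760 + 0.01076) = 0.97896.
True dip = arctan(0.97896) = 44.39°, dipping toward E (azimuth ≈ 084°).

44.39°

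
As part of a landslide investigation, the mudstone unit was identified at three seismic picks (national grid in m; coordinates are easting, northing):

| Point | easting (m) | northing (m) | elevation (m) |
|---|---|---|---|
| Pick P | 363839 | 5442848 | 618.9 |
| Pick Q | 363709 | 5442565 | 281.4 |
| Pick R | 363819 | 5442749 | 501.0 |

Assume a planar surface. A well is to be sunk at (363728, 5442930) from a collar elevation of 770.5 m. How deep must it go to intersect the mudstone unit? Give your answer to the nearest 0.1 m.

54.8 m

Let the plane be z = a·easting + b·northing + c.
Pick Q−Pick P: −130a − 283b = −337.5;  Pick R−Pick P: −20a − 99b = −117.9.
Solving gives a = 0.006490985, b = 1.189597781.
Then c = 618.9 − a·363839 − b·5442848 = −6476542.68.
At (363728, 5442930): z_contact = 2360.95 + 6474897.45 − 6476542.68 = 715.73 m.
Depth below ground = 770.5 − 715.73 = 54.8 m.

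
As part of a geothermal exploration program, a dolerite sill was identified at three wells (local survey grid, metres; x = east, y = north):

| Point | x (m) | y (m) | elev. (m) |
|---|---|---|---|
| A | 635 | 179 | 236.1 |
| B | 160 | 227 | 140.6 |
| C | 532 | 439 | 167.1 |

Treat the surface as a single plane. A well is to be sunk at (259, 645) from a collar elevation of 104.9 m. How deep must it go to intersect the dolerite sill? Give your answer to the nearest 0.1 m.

27.2 m

Two edge vectors: A→B = (-475, 48, -95.5), A→C = (-103, 260, -69).
Normal n = (A→B) × (A→C) = (21518, -22938.5, -118556).
So ∂z/∂x = −n_x/n_z = 0.18150 and ∂z/∂y = −n_y/n_z = −0.19348.
Intercept c from A: 236.1 − 115.25 + 34.63 = 155.48.
At (259, 645): z_contact = 47.01 − 124.80 + 155.48 = 77.69 m.
Depth below ground = 104.9 − 77.69 = 27.2 m.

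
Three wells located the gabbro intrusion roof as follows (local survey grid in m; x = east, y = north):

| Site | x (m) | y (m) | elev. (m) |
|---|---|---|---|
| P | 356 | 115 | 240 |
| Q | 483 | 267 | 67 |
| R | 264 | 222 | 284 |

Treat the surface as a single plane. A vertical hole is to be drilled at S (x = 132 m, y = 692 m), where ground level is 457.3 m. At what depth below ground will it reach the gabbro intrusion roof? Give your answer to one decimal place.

228.7 m

Let the plane be z = a·x + b·y + c.
Q−P: 127a + 152b = −173;  R−P: −92a + 107b = 44.
Solving gives a = −0.91390, b = −0.37457.
Then c = 240 − a·356 − b·115 = 608.42.
At (132, 692): z_contact = −120.63 − 259.20 + 608.42 = 228.59 m.
Depth below ground = 457.3 − 228.59 = 228.7 m.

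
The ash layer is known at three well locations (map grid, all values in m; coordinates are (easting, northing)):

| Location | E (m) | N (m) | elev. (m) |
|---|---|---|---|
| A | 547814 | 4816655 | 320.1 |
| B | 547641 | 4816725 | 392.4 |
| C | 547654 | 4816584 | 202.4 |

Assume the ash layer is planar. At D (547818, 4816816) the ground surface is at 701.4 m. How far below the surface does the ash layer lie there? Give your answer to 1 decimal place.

Let the plane be z = a·E + b·N + c.
B−A: −173a + 70b = 72.3;  C−A: −160a − 71b = −117.7.
Solving gives a = 0.132253119, b = 1.359711281.
Then c = 320.1 − a·547814 − b·4816655 = −6621390.15.
At (547818, 4816816): z_contact = 72450.64 + 6549479.05 − 6621390.15 = 539.54 m.
Depth below ground = 701.4 − 539.54 = 161.9 m.

161.9 m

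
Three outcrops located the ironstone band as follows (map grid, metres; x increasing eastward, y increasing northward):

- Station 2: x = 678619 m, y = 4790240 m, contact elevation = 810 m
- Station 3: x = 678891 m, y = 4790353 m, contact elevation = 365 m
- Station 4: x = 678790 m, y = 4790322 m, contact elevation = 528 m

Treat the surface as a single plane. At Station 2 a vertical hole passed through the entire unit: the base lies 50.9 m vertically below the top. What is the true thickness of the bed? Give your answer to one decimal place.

Two edge vectors: Station 2→Station 3 = (272, 113, -445), Station 2→Station 4 = (171, 82, -282).
Normal n = (Station 2→Station 3) × (Station 2→Station 4) = (4624, 609, 2981).
So ∂z/∂x = −n_x/n_z = −1.55116 and ∂z/∂y = −n_y/n_z = −0.20429.
|∇z| = √(a²+b²) = 1.56455, so dip δ = arctan(1.56455) = 57.41°.
True thickness = vertical thickness × cos δ = 50.9 × cos 57.41° = 27.4 m.

27.4 m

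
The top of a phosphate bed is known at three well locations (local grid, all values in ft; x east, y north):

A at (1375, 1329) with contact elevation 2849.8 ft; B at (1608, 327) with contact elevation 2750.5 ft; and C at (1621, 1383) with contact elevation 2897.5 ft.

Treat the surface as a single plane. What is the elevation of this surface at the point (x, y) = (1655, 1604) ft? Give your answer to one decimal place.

2933.4 ft

Let the plane be z = a·x + b·y + c.
B−A: 233a − 1002b = −99.3;  C−A: 246a + 54b = 47.7.
Solving gives a = 0.163788, b = 0.137188.
Then c = 2849.8 − a·1375 − b·1329 = 2442.27.
At (1655, 1604): z = 271.1 + 220.0 + 2442.27 = 2933.4 ft.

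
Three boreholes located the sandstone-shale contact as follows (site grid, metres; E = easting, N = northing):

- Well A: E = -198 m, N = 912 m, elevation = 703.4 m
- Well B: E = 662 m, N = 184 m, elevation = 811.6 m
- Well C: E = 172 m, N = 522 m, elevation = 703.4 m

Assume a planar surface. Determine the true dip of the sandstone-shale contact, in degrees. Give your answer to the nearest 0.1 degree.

Two edge vectors: Well A→Well B = (860, -728, 108.2), Well A→Well C = (370, -390, 0).
Normal n = (Well A→Well B) × (Well A→Well C) = (42198, 40034, -66040).
So ∂z/∂E = −n_x/n_z = 0.63898 and ∂z/∂N = −n_y/n_z = 0.60621.
Gradient magnitude |∇z| = √(a² + b²) = √(0.40829 + 0.36749) = 0.88078.
True dip = arctan(0.88078) = 41.4°, dipping toward SW (azimuth ≈ 227°).

41.4°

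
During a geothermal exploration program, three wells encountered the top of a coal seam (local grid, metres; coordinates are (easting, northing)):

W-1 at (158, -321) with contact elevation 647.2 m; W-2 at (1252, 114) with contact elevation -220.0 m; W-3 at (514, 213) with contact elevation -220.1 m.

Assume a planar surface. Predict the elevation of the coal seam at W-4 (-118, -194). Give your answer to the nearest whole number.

513 m

Two edge vectors: W-1→W-2 = (1094, 435, -867.2), W-1→W-3 = (356, 534, -867.3).
Normal n = (W-1→W-2) × (W-1→W-3) = (85809.3, 640103, 429336).
So ∂z/∂E = −n_x/n_z = −0.19987 and ∂z/∂N = −n_y/n_z = −1.49091.
Intercept c from W-1: 647.2 + 31.58 − 478.58 = 200.20.
At (-118, -194): z = 23.6 + 289.2 + 200.20 = 513.0 m.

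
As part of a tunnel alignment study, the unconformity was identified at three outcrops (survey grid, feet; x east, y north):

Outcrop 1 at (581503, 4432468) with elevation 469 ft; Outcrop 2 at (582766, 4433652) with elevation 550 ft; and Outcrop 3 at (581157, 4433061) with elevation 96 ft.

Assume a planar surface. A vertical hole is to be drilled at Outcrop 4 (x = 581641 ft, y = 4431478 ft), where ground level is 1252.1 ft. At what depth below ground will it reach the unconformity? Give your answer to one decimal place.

346.2 ft

Two edge vectors: Outcrop 1→Outcrop 2 = (1263, 1184, 81), Outcrop 1→Outcrop 3 = (-346, 593, -373).
Normal n = (Outcrop 1→Outcrop 2) × (Outcrop 1→Outcrop 3) = (-489665, 443073, 1158623).
So ∂z/∂x = −n_x/n_z = 0.422626687 and ∂z/∂y = −n_y/n_z = −0.382413434.
Intercept c from Outcrop 1: 469 − 245758.69 + 1695035.31 = 1449745.62.
At (581641, 4431478): z_contact = 245817.01 − 1694656.72 + 1449745.62 = 905.91 ft.
Depth below ground = 1252.1 − 905.91 = 346.2 ft.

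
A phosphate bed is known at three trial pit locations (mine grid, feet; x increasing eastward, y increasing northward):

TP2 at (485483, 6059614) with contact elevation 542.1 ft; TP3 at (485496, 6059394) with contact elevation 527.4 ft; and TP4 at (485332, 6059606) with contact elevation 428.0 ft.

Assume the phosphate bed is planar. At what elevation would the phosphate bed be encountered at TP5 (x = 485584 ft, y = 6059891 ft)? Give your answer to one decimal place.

648.6 ft

Two edge vectors: TP2→TP3 = (13, -220, -14.7), TP2→TP4 = (-151, -8, -114.1).
Normal n = (TP2→TP3) × (TP2→TP4) = (24984.4, 3703, -33324).
So ∂z/∂x = −n_x/n_z = 0.749741928 and ∂z/∂y = −n_y/n_z = 0.111121114.
Intercept c from TP2: 542.1 − 363986.96 − 673351.06 = −1036795.92.
At (485584, 6059891): z = 364062.7 + 673381.8 − 1036795.92 = 648.6 ft.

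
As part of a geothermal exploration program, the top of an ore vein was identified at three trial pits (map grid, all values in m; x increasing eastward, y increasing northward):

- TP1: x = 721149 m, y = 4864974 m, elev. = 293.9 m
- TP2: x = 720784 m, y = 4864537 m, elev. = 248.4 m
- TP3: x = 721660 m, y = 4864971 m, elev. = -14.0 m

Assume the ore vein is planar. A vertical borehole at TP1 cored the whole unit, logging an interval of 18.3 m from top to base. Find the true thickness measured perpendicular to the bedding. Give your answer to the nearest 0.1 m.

13.9 m

Let the plane be z = a·x + b·y + c.
TP2−TP1: −365a − 437b = −45.5;  TP3−TP1: 511a − 3b = −307.9.
Solving gives a = −0.59900, b = 0.60442.
|∇z| = √(a²+b²) = 0.85095, so dip δ = arctan(0.85095) = 40.40°.
True thickness = vertical thickness × cos δ = 18.3 × cos 40.40° = 13.9 m.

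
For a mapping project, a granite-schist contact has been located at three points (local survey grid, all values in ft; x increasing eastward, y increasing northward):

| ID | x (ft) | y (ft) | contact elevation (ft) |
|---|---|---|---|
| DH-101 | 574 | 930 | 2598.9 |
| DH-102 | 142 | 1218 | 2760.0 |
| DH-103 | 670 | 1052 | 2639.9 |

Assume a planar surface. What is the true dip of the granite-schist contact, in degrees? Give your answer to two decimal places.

22.99°

Two edge vectors: DH-101→DH-102 = (-432, 288, 161.1), DH-101→DH-103 = (96, 122, 41).
Normal n = (DH-101→DH-102) × (DH-101→DH-103) = (-7846.2, 33177.6, -80352).
So ∂z/∂x = −n_x/n_z = −0.09765 and ∂z/∂y = −n_y/n_z = 0.41290.
Gradient magnitude |∇z| = √(a² + b²) = √(0.00954 + 0.17049) = 0.42429.
True dip = arctan(0.42429) = 22.99°, dipping toward SSE (azimuth ≈ 167°).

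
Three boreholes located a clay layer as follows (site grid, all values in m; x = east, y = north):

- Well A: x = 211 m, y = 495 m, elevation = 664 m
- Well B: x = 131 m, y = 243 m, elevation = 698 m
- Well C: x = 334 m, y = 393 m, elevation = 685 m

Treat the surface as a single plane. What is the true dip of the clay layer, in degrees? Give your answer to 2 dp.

Two edge vectors: Well A→Well B = (-80, -252, 34), Well A→Well C = (123, -102, 21).
Normal n = (Well A→Well B) × (Well A→Well C) = (-1824, 5862, 39156).
So ∂z/∂x = −n_x/n_z = 0.04658 and ∂z/∂y = −n_y/n_z = −0.14971.
Gradient magnitude |∇z| = √(a² + b²) = √(0.00217 + 0.02241) = 0.15679.
True dip = arctan(0.15679) = 8.91°, dipping toward NNW (azimuth ≈ 343°).

8.91°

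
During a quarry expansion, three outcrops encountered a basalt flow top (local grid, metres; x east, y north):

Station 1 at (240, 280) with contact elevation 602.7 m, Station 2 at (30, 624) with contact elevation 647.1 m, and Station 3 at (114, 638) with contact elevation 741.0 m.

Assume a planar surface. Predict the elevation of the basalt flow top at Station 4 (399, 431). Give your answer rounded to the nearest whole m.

Let the plane be z = a·x + b·y + c.
Station 2−Station 1: −210a + 344b = 44.4;  Station 3−Station 1: −126a + 358b = 138.3.
Solving gives a = 0.99510, b = 0.73654.
Then c = 602.7 − a·240 − b·280 = 157.64.
At (399, 431): z = 397.0 + 317.5 + 157.64 = 872.1 m.

872 m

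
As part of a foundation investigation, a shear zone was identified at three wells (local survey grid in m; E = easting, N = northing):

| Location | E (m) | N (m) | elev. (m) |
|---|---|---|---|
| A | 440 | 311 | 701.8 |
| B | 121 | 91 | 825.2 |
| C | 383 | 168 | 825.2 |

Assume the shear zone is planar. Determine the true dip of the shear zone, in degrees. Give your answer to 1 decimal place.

Let the plane be z = a·E + b·N + c.
B−A: −319a − 220b = 123.4;  C−A: −57a − 143b = 123.4.
Solving gives a = 0.28726, b = −0.97744.
Gradient magnitude |∇z| = √(a² + b²) = √(0.08252 + 0.95539) = 1.01878.
True dip = arctan(1.01878) = 45.5°, dipping toward NNW (azimuth ≈ 344°).

45.5°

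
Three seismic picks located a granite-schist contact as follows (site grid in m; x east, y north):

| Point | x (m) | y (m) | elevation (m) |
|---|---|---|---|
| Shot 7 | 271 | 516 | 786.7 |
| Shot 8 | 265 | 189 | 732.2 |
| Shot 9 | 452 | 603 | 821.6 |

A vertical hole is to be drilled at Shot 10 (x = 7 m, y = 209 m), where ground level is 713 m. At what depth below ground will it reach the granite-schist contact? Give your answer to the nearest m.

7 m

Two edge vectors: Shot 7→Shot 8 = (-6, -327, -54.5), Shot 7→Shot 9 = (181, 87, 34.9).
Normal n = (Shot 7→Shot 8) × (Shot 7→Shot 9) = (-6670.8, -9655.1, 58665).
So ∂z/∂x = −n_x/n_z = 0.11371 and ∂z/∂y = −n_y/n_z = 0.16458.
Intercept c from Shot 7: 786.7 − 30.82 − 84.92 = 670.96.
At (7, 209): z_contact = 0.8 + 34.4 + 670.96 = 706.2 m.
Depth below ground = 713 − 706.2 = 7 m.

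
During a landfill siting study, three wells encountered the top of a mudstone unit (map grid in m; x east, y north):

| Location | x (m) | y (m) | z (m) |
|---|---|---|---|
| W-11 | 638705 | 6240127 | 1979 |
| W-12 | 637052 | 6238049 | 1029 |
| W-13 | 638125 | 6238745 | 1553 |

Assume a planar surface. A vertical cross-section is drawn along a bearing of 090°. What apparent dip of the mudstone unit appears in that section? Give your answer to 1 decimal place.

21.6°

Let the plane be z = a·x + b·y + c.
W-12−W-11: −1653a − 2078b = −950;  W-13−W-11: −580a − 1382b = −426.
Solving gives a = 0.39628, b = 0.14194.
Unit vector along 090° is (sin 90°, cos 90°) = (1.0000, 0.0000).
Slope in that direction = a·(1.0000) + b·(0.0000) = 0.39628.
Apparent dip = arctan|0.39628| = 21.6° (true dip is 22.8°, so apparent ≤ true as expected).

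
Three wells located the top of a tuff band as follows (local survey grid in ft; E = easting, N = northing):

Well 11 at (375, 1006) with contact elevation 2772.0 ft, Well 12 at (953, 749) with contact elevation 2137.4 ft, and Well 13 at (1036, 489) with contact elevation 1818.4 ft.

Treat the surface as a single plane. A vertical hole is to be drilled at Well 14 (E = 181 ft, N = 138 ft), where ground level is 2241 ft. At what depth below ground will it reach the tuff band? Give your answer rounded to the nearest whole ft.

Let the plane be z = a·E + b·N + c.
Well 12−Well 11: 578a − 257b = −634.6;  Well 13−Well 11: 661a − 517b = −953.6.
Solving gives a = −0.64377, b = 1.02141.
Then c = 2772 − a·375 − b·1006 = 1985.87.
At (181, 138): z_contact = −116.5 + 141.0 + 1985.87 = 2010.3 ft.
Depth below ground = 2241 − 2010.3 = 231 ft.

231 ft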